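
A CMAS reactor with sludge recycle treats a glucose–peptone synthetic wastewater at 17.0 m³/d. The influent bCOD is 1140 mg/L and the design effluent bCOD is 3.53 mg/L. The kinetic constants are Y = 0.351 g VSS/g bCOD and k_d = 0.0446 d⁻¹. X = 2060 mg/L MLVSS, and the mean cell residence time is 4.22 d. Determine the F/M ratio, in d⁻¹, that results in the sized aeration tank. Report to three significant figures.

Steady-state biomass mass balance: V·X·(1 + k_d·θ_c) = Y·Q·(S₀ − S)·θ_c, so V = 0.351 × 17.0 × (1140 − 3.53) × 4.22 / [2060 × (1 + 0.0446 × 4.22)] = 2.86×10^4 / 2448 = 11.69 m³.
F/M = applied load / biomass = Q·S₀/(V·X) = 17.0 × 1140 / (11.69 × 2060) = 0.8047 d⁻¹.

F/M ≈ 0.805 d⁻¹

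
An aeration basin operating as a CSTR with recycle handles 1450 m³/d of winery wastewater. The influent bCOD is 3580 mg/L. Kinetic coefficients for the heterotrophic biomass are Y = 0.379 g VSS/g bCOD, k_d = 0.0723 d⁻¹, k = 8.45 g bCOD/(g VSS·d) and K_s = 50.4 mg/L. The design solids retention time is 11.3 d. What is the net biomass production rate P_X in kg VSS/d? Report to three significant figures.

For a completely mixed reactor with recycle the Lawrence–McCarty relation gives S = K_s·(1 + k_d·θ_c) / [θ_c·(Y·k − k_d) − 1] = 50.4 × (1 + 0.0723 × 11.3) / [11.3 × (0.379 × 8.45 − 0.0723) − 1] = 91.58 / 34.37 = 2.664 mg/L.
Observed yield with endogenous decay: Y_obs = Y / (1 + k_d·θ_c) = 0.379 / (1 + 0.0723 × 11.3) = 0.379 / 1.817 = 0.2086 g VSS/g bCOD.
Q·(S₀ − S) = 1450 × (3580 − 2.66) × 10⁻³ = 5187 kg/d removed.
P_X = Y_obs · Q(S₀ − S) = 0.2086 × 5187 = 1082 kg VSS/d.

P_X ≈ 1080 kg VSS/d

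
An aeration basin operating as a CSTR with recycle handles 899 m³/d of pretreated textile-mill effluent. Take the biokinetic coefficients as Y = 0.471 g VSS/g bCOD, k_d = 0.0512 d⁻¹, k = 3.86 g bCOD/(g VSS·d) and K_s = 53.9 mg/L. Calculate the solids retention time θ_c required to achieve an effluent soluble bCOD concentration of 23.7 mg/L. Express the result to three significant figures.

θ_c ≈ 1.98 d

From 1/θ_c = Y·k·S/(K_s + S) − k_d: Y·k·S/(K_s+S) = 0.471 × 3.86 × 23.7 / (53.9 + 23.7) = 0.5553 d⁻¹.
1/θ_c = 0.5553 − 0.0512 = 0.5041 d⁻¹, so θ_c = 1.984 d.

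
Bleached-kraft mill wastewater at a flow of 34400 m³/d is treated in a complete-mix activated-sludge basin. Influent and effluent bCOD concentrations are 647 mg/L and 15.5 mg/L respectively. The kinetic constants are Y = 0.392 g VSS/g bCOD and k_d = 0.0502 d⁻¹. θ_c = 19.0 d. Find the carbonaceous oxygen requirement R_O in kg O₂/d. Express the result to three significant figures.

R_O ≈ 15500 kg O₂/d

Y_obs = Y / (1 + k_d θ_c) = 0.392 / (1 + 0.0502 × 19.0) = 0.392 / 1.954 = 0.2006.
ΔS = 647 − 15.5 = 631.5 mg/L, so the substrate removal rate is 34400 × 631.5/1000 = 21724 kg bCOD/d.
Biomass synthesised: P_X = Y_obs × 21724 = 4359 kg VSS/d.
Carbonaceous O₂ demand = substrate oxidised − cell-mass equivalent = 21724 − 1.42 × 4359 = 15535 kg O₂/d.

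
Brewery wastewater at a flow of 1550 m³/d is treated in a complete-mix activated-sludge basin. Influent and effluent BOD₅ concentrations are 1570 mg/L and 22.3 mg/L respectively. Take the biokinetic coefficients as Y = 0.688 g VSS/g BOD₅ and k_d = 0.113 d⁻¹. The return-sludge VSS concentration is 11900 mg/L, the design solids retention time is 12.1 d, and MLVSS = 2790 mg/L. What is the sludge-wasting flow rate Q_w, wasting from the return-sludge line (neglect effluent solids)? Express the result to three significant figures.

Rearranging the biomass balance for a CMAS with decay, V = Y·Q·ΔS·θ_c / [X·(1+k_d θ_c)] = 0.688 × 1550 × (1570 − 22.3) × 12.1 / [2790 × (1 + 0.113 × 12.1)] = 2×10^7 / 6605 = 3024 m³.
θ_c = V·X/(Q_w·X_r) when wasting from the recycle, so Q_w = V·X/(θ_c·X_r) = 3024 × 2790 / (12.1 × 11900) = 58.59 m³/d.

Q_w ≈ 58.6 m³/d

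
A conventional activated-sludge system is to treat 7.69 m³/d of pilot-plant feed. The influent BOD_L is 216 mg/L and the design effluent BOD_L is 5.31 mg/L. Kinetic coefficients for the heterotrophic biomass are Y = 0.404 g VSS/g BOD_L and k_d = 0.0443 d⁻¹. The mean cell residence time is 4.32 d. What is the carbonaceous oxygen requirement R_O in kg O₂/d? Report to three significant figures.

R_O ≈ 0.840 kg O₂/d

Observed yield with endogenous decay: Y_obs = Y / (1 + k_d·θ_c) = 0.404 / (1 + 0.0443 × 4.32) = 0.404 / 1.191 = 0.3391 g VSS/g BOD_L.
Q·(S₀ − S) = 7.69 × (216 − 5.31) × 10⁻³ = 1.620 kg/d removed.
Net sludge production P_X = 0.3391 × 1.620 = 0.5494 kg VSS/d.
Carbonaceous O₂ demand = substrate oxidised − cell-mass equivalent = 1.620 − 1.42 × 0.5494 = 0.8400 kg O₂/d.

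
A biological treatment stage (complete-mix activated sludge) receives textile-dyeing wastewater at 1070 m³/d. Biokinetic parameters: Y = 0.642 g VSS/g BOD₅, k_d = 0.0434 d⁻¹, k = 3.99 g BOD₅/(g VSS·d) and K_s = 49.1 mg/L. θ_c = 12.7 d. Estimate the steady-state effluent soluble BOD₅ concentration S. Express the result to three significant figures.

From the Monod/SRT balance for a CMAS, S = K_s·(1+k_d θ_c)/[θ_c·(Y k − k_d) − 1] = 49.1 × (1 + 0.0434 × 12.7) / [12.7 × (0.642 × 3.99 − 0.0434) − 1] = 76.16 / 30.98 = 2.458 mg/L.

S ≈ 2.46 mg/L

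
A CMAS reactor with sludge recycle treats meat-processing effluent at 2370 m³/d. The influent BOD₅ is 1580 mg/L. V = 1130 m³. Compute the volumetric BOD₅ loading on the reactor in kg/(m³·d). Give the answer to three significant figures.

L_v = Q S₀ / V = 2370 × 1580 × 10⁻³ / 1130 = 3.314 kg/(m³·d).

L_v ≈ 3.31 kg BOD₅/(m³·d)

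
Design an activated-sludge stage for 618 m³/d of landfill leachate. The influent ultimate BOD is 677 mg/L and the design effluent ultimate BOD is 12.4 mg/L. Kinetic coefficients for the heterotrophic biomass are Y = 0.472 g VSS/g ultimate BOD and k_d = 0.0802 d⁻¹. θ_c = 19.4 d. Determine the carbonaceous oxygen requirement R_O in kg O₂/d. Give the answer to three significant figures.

Correct the yield for decay: Y_obs = Y/(1 + k_d θ_c) = 0.472 / (1 + 0.0802 × 19.4) = 0.472 / 2.556 = 0.1847.
Q·(S₀ − S) = 618 × (677 − 12.4) × 10⁻³ = 410.7 kg/d removed.
Net sludge production P_X = 0.1847 × 410.7 = 75.85 kg VSS/d.
Carbonaceous O₂ demand = substrate oxidised − cell-mass equivalent = 410.7 − 1.42 × 75.85 = 303.0 kg O₂/d.

R_O ≈ 303 kg O₂/d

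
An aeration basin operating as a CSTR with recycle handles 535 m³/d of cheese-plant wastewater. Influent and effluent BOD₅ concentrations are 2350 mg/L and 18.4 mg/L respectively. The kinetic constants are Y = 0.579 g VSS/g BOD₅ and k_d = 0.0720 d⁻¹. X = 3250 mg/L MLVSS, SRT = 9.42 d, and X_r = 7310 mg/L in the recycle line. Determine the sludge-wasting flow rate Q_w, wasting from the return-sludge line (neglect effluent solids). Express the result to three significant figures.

Q_w ≈ 58.9 m³/d

Rearranging the biomass balance for a CMAS with decay, V = Y·Q·ΔS·θ_c / [X·(1+k_d θ_c)] = 0.579 × 535 × (2350 − 18.4) × 9.42 / [3250 × (1 + 0.0720 × 9.42)] = 6.8×10^6 / 5454 = 1247 m³.
Q_w = (V·X)/(θ_c X_r) = 1247 × 3250 / (9.42 × 7310) = 58.87 m³/d.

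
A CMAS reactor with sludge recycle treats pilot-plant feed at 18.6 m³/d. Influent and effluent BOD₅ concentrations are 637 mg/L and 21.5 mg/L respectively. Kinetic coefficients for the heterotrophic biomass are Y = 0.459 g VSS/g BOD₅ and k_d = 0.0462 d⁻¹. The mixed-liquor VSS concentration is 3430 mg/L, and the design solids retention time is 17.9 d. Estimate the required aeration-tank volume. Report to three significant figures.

V ≈ 15.0 m³

From the SRT design equation V = Y Q (S₀−S) θ_c / [X (1 + k_d θ_c)] = 0.459 × 18.6 × (637 − 21.5) × 17.9 / [3430 × (1 + 0.0462 × 17.9)] = 9.41×10^4 / 6267 = 15.01 m³.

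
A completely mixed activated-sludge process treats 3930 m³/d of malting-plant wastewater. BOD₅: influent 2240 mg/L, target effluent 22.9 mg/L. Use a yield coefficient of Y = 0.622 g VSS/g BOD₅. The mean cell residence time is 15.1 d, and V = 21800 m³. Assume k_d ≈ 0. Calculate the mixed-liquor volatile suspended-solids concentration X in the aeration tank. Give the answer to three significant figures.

X ≈ 3750 mg/L

From V·X = Y·Q·(S₀ − S)·θ_c (decay neglected): X = 0.622 × 3930 × (2240 − 22.9) × 15.1 / 21800 = 3754 mg/L.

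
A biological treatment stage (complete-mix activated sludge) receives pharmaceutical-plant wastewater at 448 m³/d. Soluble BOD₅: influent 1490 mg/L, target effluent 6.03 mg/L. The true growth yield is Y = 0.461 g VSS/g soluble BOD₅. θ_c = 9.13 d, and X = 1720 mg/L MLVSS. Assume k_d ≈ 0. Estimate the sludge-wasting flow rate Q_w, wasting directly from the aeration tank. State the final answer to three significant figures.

V·X = Y·Q·ΔS·θ_c gives V = 0.461 × 448 × (1490 − 6.03) × 9.13 / 1720 = 1627 m³.
With mixed-liquor wasting, θ_c = V/Q_w, so Q_w = V/θ_c = 1627/9.13 = 178.2 m³/d.

Q_w ≈ 178 m³/d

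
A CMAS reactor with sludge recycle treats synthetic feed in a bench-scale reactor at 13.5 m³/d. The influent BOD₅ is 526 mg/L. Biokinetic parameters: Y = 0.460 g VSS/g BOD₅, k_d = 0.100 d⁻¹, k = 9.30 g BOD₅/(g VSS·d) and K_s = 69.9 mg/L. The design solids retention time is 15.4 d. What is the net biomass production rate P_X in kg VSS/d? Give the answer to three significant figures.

P_X ≈ 1.28 kg VSS/d

Effluent substrate depends only on kinetics and SRT: S = K_s(1 + k_d θ_c) / [θ_c(Yk − k_d) − 1] = 69.9 × (1 + 0.100 × 15.4) / [15.4 × (0.460 × 9.30 − 0.100) − 1] = 177.5 / 63.34 = 2.803 mg/L.
Observed yield with endogenous decay: Y_obs = Y / (1 + k_d·θ_c) = 0.460 / (1 + 0.100 × 15.4) = 0.460 / 2.540 = 0.1811 g VSS/g BOD₅.
Q·(S₀ − S) = 13.5 × (526 − 2.80) × 10⁻³ = 7.063 kg/d removed.
Biomass produced: P_X = Y_obs·Q·ΔS = 0.1811 × 7.063 ≈ 1.279 kg VSS/d.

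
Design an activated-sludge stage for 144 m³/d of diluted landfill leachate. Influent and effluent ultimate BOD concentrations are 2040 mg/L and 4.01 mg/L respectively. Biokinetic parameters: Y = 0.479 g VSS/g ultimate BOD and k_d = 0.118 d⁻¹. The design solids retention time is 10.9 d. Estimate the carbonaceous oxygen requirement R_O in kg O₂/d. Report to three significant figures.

R_O ≈ 206 kg O₂/d

The observed yield is Y_obs = Y/(1 + k_d·θ_c) = 0.479 / (1 + 0.118 × 10.9) = 0.479 / 2.286 = 0.2095 g VSS per g ultimate BOD removed.
Substrate removed = Q·(S₀ − S) = 144 m³/d × (2040 − 4.01) g/m³ = 2.93×10^5 g/d = 293.2 kg/d.
P_X = Y_obs·Q·(S₀ − S) = 0.2095 × 293.2 = 61.43 kg VSS/d.
R_O = Q·(S₀ − S) − 1.42·P_X = 293.2 − 1.42 × 61.43 = 206.0 kg O₂/d.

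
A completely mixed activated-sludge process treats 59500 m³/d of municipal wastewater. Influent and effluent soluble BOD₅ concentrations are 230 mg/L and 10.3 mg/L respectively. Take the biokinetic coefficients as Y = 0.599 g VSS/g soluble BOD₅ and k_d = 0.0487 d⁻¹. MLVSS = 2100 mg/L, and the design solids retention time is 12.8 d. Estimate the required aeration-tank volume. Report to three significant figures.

From the SRT design equation V = Y Q (S₀−S) θ_c / [X (1 + k_d θ_c)] = 0.599 × 59500 × (230 − 10.3) × 12.8 / [2100 × (1 + 0.0487 × 12.8)] = 1×10^8 / 3409 = 29400 m³.

V ≈ 29400 m³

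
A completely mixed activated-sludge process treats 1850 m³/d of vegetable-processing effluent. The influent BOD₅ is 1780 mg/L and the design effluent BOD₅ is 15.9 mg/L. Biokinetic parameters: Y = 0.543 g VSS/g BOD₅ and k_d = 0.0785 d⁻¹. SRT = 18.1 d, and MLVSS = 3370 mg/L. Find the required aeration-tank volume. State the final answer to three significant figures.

Steady-state biomass mass balance: V·X·(1 + k_d·θ_c) = Y·Q·(S₀ − S)·θ_c, so V = 0.543 × 1850 × (1780 − 15.9) × 18.1 / [3370 × (1 + 0.0785 × 18.1)] = 3.21×10^7 / 8158 = 3932 m³.

V ≈ 3930 m³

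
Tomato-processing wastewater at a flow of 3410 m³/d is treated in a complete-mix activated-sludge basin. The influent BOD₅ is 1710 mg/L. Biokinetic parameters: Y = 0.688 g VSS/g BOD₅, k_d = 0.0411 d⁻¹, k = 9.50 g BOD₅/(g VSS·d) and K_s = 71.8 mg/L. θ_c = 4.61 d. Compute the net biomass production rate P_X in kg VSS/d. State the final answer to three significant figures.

From the Monod/SRT balance for a CMAS, S = K_s·(1+k_d θ_c)/[θ_c·(Y k − k_d) − 1] = 71.8 × (1 + 0.0411 × 4.61) / [4.61 × (0.688 × 9.50 − 0.0411) − 1] = 85.40 / 28.94 = 2.951 mg/L.
The observed yield is Y_obs = Y/(1 + k_d·θ_c) = 0.688 / (1 + 0.0411 × 4.61) = 0.688 / 1.189 = 0.5784 g VSS per g BOD₅ removed.
ΔS = 1710 − 2.95 = 1707 mg/L, so the substrate removal rate is 3410 × 1707/1000 = 5821 kg BOD₅/d.
Biomass produced: P_X = Y_obs·Q·ΔS = 0.5784 × 5821 ≈ 3367 kg VSS/d.

P_X ≈ 3370 kg VSS/d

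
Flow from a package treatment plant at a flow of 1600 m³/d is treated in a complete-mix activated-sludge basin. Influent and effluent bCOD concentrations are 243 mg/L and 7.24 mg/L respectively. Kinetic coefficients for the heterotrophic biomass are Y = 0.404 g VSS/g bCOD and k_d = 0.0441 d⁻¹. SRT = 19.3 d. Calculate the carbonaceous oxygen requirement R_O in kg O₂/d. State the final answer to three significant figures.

Correct the yield for decay: Y_obs = Y/(1 + k_d θ_c) = 0.404 / (1 + 0.0441 × 19.3) = 0.404 / 1.851 = 0.2182.
Q·(S₀ − S) = 1600 × (243 − 7.24) × 10⁻³ = 377.2 kg/d removed.
P_X = Y_obs·Q·(S₀ − S) = 0.2182 × 377.2 = 82.33 kg VSS/d.
Carbonaceous O₂ demand = substrate oxidised − cell-mass equivalent = 377.2 − 1.42 × 82.33 = 260.3 kg O₂/d.

R_O ≈ 260 kg O₂/d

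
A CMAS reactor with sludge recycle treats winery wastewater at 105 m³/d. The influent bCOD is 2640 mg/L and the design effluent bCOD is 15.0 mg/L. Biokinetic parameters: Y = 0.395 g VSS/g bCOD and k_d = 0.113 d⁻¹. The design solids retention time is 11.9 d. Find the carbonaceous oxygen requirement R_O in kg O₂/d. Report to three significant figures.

Y_obs = Y / (1 + k_d θ_c) = 0.395 / (1 + 0.113 × 11.9) = 0.395 / 2.345 = 0.1685.
Q·(S₀ − S) = 105 × (2640 − 15.0) × 10⁻³ = 275.6 kg/d removed.
Biomass synthesised: P_X = Y_obs × 275.6 = 46.43 kg VSS/d.
R_O = Q·ΔS − 1.42 P_X = 275.6 − 65.94 = 209.7 kg O₂/d.

R_O ≈ 210 kg O₂/d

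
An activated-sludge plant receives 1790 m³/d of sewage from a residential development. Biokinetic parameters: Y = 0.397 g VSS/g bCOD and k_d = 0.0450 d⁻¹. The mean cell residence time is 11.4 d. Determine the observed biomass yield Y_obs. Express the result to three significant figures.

The observed yield is Y_obs = Y/(1 + k_d·θ_c) = 0.397 / (1 + 0.0450 × 11.4) = 0.397 / 1.513 = 0.2624 g VSS per g bCOD removed.

Y_obs ≈ 0.262 g VSS/g bCOD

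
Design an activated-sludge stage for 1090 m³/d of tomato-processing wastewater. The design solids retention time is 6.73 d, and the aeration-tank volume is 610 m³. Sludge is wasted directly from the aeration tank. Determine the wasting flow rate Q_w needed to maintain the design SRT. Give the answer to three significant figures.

Q_w ≈ 90.6 m³/d

For wasting at MLVSS concentration, Q_w = V/θ_c = 610.0/6.73 = 90.64 m³/d.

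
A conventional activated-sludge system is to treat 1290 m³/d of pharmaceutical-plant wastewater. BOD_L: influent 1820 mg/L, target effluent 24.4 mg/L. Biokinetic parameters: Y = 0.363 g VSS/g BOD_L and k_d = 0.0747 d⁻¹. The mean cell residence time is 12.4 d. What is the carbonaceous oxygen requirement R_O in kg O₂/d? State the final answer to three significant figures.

R_O ≈ 1700 kg O₂/d

Correct the yield for decay: Y_obs = Y/(1 + k_d θ_c) = 0.363 / (1 + 0.0747 × 12.4) = 0.363 / 1.926 = 0.1884.
Mass of BOD_L removed per day: Q(S₀ − S) = 1290 × 1796 g/m³ = 2316 kg/d.
Net sludge production P_X = 0.1884 × 2316 = 436.5 kg VSS/d.
Carbonaceous O₂ demand = substrate oxidised − cell-mass equivalent = 2316 − 1.42 × 436.5 = 1696 kg O₂/d.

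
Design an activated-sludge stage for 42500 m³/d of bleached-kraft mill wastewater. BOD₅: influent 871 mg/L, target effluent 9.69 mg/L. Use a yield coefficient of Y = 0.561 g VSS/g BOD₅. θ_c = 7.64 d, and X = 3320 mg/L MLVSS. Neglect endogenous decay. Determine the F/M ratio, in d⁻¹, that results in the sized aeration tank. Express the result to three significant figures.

F/M ≈ 0.236 d⁻¹

With k_d = 0 the design equation reduces to V = Y Q (S₀−S) θ_c / X = 0.561 × 42500 × (871 − 9.69) × 7.64 / 3320 = 47257 m³.
F/M = Q·S₀ / (V·X) = 42500 × 871 / (47257 × 3320) = 0.2359 g BOD₅·(g VSS·d)⁻¹.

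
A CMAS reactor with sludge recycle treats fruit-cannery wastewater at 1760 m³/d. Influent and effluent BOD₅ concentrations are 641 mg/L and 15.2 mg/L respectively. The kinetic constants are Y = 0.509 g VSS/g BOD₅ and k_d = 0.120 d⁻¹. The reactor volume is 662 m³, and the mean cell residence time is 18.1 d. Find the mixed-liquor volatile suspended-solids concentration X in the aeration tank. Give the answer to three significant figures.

X = Y·Q·ΔS·θ_c / [V·(1 + k_d θ_c)] = 0.509 × 1760 × (641 − 15.2) × 18.1 / [662 × (1 + 0.120 × 18.1)] = 4832 mg/L.

X ≈ 4830 mg/L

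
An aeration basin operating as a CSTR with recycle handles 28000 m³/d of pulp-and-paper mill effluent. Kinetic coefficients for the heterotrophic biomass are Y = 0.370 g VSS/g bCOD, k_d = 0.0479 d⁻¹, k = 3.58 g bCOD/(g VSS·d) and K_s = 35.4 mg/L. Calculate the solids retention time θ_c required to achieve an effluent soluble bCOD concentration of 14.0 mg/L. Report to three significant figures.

θ_c ≈ 3.05 d

At the target effluent, Y k S/(K_s+S) = 0.370×3.58×14.0/49.40 = 0.3754 d⁻¹.
1/θ_c = 0.3754 − 0.0479 = 0.3275 d⁻¹, so θ_c = 3.054 d.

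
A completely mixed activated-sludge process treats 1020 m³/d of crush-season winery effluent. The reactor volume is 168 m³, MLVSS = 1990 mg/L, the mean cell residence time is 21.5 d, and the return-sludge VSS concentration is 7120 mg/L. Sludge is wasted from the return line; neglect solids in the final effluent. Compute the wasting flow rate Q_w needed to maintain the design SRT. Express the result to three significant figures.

θ_c = V·X/(Q_w·X_r) when wasting from the recycle, so Q_w = V·X/(θ_c·X_r) = 168.0 × 1990 / (21.5 × 7120) = 2.184 m³/d.

Q_w ≈ 2.18 m³/d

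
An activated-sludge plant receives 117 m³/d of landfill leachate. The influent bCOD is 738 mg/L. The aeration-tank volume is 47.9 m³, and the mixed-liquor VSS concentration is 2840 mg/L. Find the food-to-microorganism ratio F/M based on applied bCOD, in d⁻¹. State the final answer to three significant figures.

F/M ≈ 0.635 d⁻¹

F/M = Q·S₀ / (V·X) = 117 × 738 / (47.90 × 2840) = 0.6347 g bCOD·(g VSS·d)⁻¹.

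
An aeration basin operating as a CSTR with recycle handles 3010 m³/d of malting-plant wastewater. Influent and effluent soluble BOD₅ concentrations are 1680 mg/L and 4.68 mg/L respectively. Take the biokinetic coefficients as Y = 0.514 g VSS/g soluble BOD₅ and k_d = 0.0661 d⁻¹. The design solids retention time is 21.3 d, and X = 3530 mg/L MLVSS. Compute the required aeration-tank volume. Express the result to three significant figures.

From the SRT design equation V = Y Q (S₀−S) θ_c / [X (1 + k_d θ_c)] = 0.514 × 3010 × (1680 − 4.68) × 21.3 / [3530 × (1 + 0.0661 × 21.3)] = 5.52×10^7 / 8500 = 6495 m³.

V ≈ 6500 m³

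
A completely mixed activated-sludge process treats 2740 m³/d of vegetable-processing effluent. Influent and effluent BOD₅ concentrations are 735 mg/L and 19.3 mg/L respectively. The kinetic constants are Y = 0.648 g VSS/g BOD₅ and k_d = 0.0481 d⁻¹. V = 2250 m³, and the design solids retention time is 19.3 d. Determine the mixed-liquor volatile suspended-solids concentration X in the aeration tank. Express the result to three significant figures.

X = Y·Q·ΔS·θ_c / [V·(1 + k_d θ_c)] = 0.648 × 2740 × (735 − 19.3) × 19.3 / [2250 × (1 + 0.0481 × 19.3)] = 5653 mg/L.

X ≈ 5650 mg/L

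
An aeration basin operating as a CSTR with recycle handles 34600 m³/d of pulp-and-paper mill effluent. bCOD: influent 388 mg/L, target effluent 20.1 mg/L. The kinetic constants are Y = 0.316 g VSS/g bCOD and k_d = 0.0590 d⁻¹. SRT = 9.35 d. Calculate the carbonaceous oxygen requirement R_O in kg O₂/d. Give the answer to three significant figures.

The observed yield is Y_obs = Y/(1 + k_d·θ_c) = 0.316 / (1 + 0.0590 × 9.35) = 0.316 / 1.552 = 0.2037 g VSS per g bCOD removed.
Mass of bCOD removed per day: Q(S₀ − S) = 34600 × 367.9 g/m³ = 12729 kg/d.
P_X = Y_obs·Q·(S₀ − S) = 0.2037 × 12729 = 2592 kg VSS/d.
Carbonaceous O₂ demand = substrate oxidised − cell-mass equivalent = 12729 − 1.42 × 2592 = 9048 kg O₂/d.

R_O ≈ 9050 kg O₂/d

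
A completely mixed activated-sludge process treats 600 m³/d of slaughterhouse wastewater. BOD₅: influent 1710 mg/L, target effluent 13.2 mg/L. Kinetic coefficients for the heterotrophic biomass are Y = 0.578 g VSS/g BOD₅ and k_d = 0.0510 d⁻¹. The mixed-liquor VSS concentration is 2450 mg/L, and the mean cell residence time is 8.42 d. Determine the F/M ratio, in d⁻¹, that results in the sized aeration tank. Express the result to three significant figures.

Steady-state biomass mass balance: V·X·(1 + k_d·θ_c) = Y·Q·(S₀ − S)·θ_c, so V = 0.578 × 600 × (1710 − 13.2) × 8.42 / [2450 × (1 + 0.0510 × 8.42)] = 4.95×10^6 / 3502 = 1415 m³.
F/M = applied load / biomass = Q·S₀/(V·X) = 600 × 1710 / (1415 × 2450) = 0.2960 d⁻¹.

F/M ≈ 0.296 d⁻¹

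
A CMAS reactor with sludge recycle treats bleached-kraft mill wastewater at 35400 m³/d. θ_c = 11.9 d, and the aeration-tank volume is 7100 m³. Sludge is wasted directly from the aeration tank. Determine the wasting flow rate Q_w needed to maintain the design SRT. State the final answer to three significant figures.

Q_w ≈ 597 m³/d

For wasting at MLVSS concentration, Q_w = V/θ_c = 7100/11.9 = 596.6 m³/d.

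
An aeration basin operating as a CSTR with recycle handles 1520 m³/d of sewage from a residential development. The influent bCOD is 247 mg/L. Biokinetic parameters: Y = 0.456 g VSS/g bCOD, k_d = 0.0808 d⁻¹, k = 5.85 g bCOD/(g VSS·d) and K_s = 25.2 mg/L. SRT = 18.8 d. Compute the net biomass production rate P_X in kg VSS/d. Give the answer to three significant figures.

Effluent substrate depends only on kinetics and SRT: S = K_s(1 + k_d θ_c) / [θ_c(Yk − k_d) − 1] = 25.2 × (1 + 0.0808 × 18.8) / [18.8 × (0.456 × 5.85 − 0.0808) − 1] = 63.48 / 47.63 = 1.333 mg/L.
The observed yield is Y_obs = Y/(1 + k_d·θ_c) = 0.456 / (1 + 0.0808 × 18.8) = 0.456 / 2.519 = 0.1810 g VSS per g bCOD removed.
ΔS = 247 − 1.33 = 245.7 mg/L, so the substrate removal rate is 1520 × 245.7/1000 = 373.4 kg bCOD/d.
So the net sludge growth is P_X = 0.1810 × 373.4 = 67.60 kg VSS/d.

P_X ≈ 67.6 kg VSS/d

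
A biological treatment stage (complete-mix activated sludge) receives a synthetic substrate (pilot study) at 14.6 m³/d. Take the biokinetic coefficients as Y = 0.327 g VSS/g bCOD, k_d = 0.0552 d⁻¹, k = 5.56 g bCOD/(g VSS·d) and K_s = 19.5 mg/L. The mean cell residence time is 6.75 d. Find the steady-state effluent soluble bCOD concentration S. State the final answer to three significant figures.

S ≈ 2.46 mg/L

From the Monod/SRT balance for a CMAS, S = K_s·(1+k_d θ_c)/[θ_c·(Y k − k_d) − 1] = 19.5 × (1 + 0.0552 × 6.75) / [6.75 × (0.327 × 5.56 − 0.0552) − 1] = 26.77 / 10.90 = 2.456 mg/L.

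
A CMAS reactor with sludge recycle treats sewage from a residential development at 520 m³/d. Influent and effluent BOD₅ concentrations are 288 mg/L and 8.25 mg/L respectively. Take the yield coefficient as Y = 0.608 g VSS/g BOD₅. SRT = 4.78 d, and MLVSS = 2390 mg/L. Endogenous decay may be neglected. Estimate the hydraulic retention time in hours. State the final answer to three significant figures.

With k_d = 0 the design equation reduces to V = Y Q (S₀−S) θ_c / X = 0.608 × 520 × (288 − 8.25) × 4.78 / 2390 = 176.9 m³.
Hydraulic retention time τ = V/Q = 176.9 / 520 = 0.3402 d = 8.164 h.

τ ≈ 8.16 h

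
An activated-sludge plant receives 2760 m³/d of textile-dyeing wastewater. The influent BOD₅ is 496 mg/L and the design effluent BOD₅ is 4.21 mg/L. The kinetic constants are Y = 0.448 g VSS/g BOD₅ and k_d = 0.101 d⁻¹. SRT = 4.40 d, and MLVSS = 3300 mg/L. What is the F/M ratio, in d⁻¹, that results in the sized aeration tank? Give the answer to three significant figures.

F/M ≈ 0.739 d⁻¹

Rearranging the biomass balance for a CMAS with decay, V = Y·Q·ΔS·θ_c / [X·(1+k_d θ_c)] = 0.448 × 2760 × (496 − 4.21) × 4.40 / [3300 × (1 + 0.101 × 4.40)] = 2.68×10^6 / 4767 = 561.3 m³.
F/M = applied load / biomass = Q·S₀/(V·X) = 2760 × 496 / (561.3 × 3300) = 0.7390 d⁻¹.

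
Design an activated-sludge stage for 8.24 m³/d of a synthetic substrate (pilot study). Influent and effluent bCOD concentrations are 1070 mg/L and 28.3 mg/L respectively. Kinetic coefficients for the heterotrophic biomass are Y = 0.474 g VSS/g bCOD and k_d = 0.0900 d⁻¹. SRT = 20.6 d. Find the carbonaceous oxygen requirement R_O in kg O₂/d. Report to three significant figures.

R_O ≈ 6.56 kg O₂/d

Y_obs = Y / (1 + k_d θ_c) = 0.474 / (1 + 0.0900 × 20.6) = 0.474 / 2.854 = 0.1661.
ΔS = 1070 − 28.3 = 1042 mg/L, so the substrate removal rate is 8.24 × 1042/1000 = 8.584 kg bCOD/d.
P_X = Y_obs·Q·(S₀ − S) = 0.1661 × 8.584 = 1.426 kg VSS/d.
Carbonaceous O₂ demand = substrate oxidised − cell-mass equivalent = 8.584 − 1.42 × 1.426 = 6.559 kg O₂/d.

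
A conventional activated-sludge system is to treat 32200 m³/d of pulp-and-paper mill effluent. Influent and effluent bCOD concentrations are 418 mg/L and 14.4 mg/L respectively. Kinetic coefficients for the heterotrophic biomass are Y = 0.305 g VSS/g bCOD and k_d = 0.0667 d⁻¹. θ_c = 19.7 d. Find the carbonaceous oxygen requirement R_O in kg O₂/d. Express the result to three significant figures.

The observed yield is Y_obs = Y/(1 + k_d·θ_c) = 0.305 / (1 + 0.0667 × 19.7) = 0.305 / 2.314 = 0.1318 g VSS per g bCOD removed.
Mass of bCOD removed per day: Q(S₀ − S) = 32200 × 403.6 g/m³ = 12996 kg/d.
P_X = Y_obs·Q·(S₀ − S) = 0.1318 × 12996 = 1713 kg VSS/d.
R_O = Q·(S₀ − S) − 1.42·P_X = 12996 − 1.42 × 1713 = 10564 kg O₂/d.

R_O ≈ 10600 kg O₂/d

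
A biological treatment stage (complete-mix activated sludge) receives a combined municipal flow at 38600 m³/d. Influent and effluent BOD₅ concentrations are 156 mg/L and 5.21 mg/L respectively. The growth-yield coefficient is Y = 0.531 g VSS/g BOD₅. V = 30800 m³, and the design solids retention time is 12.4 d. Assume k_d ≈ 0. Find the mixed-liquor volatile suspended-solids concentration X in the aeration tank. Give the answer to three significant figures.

X = Y·Q·ΔS·θ_c / V = 0.531 × 38600 × (156 − 5.21) × 12.4 / 30800 = 1244 mg/L.

X ≈ 1240 mg/L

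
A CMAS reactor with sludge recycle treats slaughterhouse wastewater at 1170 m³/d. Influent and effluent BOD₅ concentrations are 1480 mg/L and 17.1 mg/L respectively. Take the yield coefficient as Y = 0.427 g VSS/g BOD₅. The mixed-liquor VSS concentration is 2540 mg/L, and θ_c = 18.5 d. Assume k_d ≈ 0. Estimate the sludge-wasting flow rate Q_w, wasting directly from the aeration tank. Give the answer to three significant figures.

Q_w ≈ 288 m³/d

Biomass mass balance (decay neglected): V·X = Y·Q·(S₀ − S)·θ_c, so V = 0.427 × 1170 × (1480 − 17.1) × 18.5 / 2540 = 5323 m³.
For wasting at MLVSS concentration, Q_w = V/θ_c = 5323/18.5 = 287.7 m³/d.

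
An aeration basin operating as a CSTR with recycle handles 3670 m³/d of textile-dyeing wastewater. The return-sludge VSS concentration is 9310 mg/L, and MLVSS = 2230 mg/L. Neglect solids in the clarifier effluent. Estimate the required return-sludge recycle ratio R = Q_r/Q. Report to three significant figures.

Solids balance on the clarifier gives (1+R)X = R·X_r, so R = X/(X_r − X) = 2230 / (9310 − 2230) = 0.3150.

R ≈ 0.315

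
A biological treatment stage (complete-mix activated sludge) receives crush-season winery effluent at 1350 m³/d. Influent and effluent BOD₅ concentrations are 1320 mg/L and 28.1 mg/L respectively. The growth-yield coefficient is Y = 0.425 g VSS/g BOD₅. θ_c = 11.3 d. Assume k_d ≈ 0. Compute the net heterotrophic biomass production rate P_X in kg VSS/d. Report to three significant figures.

P_X ≈ 741 kg VSS/d

Since k_d ≈ 0, Y_obs = Y = 0.425 g VSS/g BOD₅.
ΔS = 1320 − 28.1 = 1292 mg/L, so the substrate removal rate is 1350 × 1292/1000 = 1744 kg BOD₅/d.
P_X = Y_obs · Q(S₀ − S) = 0.4250 × 1744 = 741.2 kg VSS/d.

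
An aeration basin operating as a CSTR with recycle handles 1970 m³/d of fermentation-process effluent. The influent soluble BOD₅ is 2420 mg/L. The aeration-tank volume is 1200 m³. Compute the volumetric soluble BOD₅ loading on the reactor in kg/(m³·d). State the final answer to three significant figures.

L_v ≈ 3.97 kg soluble BOD₅/(m³·d)

Applied soluble BOD₅ load per unit volume = Q·S₀/V = (1970 × 2420/1000)/1200 = 3.973 kg soluble BOD₅·m⁻³·d⁻¹.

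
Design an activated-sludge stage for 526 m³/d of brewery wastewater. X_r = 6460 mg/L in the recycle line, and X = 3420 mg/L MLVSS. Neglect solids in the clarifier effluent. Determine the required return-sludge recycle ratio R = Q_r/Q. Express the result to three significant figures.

Mass balance around the secondary clarifier (neglecting effluent solids): R = X / (X_r − X) = 3420 / (6460 − 3420) = 1.125.

R ≈ 1.12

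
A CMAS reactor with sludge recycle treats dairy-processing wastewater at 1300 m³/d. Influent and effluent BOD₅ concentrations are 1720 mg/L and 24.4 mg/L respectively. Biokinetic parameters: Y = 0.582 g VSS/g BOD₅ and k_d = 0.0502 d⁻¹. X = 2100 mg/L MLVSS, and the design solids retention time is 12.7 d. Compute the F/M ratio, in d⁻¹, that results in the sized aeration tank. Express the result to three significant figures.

F/M ≈ 0.225 d⁻¹

From the SRT design equation V = Y Q (S₀−S) θ_c / [X (1 + k_d θ_c)] = 0.582 × 1300 × (1720 − 24.4) × 12.7 / [2100 × (1 + 0.0502 × 12.7)] = 1.63×10^7 / 3439 = 4738 m³.
F/M = applied load / biomass = Q·S₀/(V·X) = 1300 × 1720 / (4738 × 2100) = 0.2247 d⁻¹.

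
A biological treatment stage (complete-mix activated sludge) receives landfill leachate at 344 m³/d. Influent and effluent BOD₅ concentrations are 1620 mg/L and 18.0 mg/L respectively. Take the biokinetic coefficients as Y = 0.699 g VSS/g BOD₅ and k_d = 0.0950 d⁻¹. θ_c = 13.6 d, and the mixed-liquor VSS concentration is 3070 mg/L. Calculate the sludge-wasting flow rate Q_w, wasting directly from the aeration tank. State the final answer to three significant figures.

Q_w ≈ 54.7 m³/d

Steady-state biomass mass balance: V·X·(1 + k_d·θ_c) = Y·Q·(S₀ − S)·θ_c, so V = 0.699 × 344 × (1620 − 18.0) × 13.6 / [3070 × (1 + 0.0950 × 13.6)] = 5.24×10^6 / 7036 = 744.5 m³.
For wasting at MLVSS concentration, Q_w = V/θ_c = 744.5/13.6 = 54.75 m³/d.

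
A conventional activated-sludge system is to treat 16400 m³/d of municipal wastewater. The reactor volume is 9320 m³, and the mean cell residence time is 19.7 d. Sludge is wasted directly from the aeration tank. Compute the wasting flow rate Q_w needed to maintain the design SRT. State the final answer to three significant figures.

With mixed-liquor wasting, θ_c = V/Q_w, so Q_w = V/θ_c = 9320/19.7 = 473.1 m³/d.

Q_w ≈ 473 m³/d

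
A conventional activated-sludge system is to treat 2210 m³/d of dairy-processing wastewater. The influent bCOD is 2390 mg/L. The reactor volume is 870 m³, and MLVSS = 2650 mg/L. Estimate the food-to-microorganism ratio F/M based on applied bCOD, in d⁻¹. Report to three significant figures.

F/M ≈ 2.29 d⁻¹

F/M = applied load / biomass = Q·S₀/(V·X) = 2210 × 2390 / (870.0 × 2650) = 2.291 d⁻¹.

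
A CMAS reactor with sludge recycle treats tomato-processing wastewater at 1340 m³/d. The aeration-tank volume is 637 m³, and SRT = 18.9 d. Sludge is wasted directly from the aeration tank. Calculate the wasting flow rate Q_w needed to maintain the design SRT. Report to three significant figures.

For wasting at MLVSS concentration, Q_w = V/θ_c = 637.0/18.9 = 33.70 m³/d.

Q_w ≈ 33.7 m³/d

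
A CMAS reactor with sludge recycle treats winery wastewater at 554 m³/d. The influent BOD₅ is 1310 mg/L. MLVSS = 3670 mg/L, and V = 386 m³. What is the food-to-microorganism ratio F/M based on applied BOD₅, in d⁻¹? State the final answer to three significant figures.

F/M ≈ 0.512 d⁻¹

Food-to-microorganism ratio F/M = Q S₀ / (V X) = 554 × 1310 / (386.0 × 3670) = 0.5123 d⁻¹.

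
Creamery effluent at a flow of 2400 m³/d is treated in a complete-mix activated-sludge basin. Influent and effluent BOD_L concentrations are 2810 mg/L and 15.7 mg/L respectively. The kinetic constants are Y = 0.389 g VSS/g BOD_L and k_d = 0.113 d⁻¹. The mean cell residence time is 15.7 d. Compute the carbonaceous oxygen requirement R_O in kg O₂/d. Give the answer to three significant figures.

R_O ≈ 5370 kg O₂/d

Y_obs = Y / (1 + k_d θ_c) = 0.389 / (1 + 0.113 × 15.7) = 0.389 / 2.774 = 0.1402.
Q·(S₀ − S) = 2400 × (2810 − 15.7) × 10⁻³ = 6706 kg/d removed.
P_X = Y_obs·Q·(S₀ − S) = 0.1402 × 6706 = 940.4 kg VSS/d.
R_O = Q·ΔS − 1.42 P_X = 6706 − 1335 = 5371 kg O₂/d.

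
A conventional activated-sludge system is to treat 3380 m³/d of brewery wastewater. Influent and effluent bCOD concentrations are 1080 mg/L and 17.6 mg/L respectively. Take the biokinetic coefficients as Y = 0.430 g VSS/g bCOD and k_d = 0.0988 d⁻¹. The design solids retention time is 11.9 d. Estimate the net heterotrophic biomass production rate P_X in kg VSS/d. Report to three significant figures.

Observed yield with endogenous decay: Y_obs = Y / (1 + k_d·θ_c) = 0.430 / (1 + 0.0988 × 11.9) = 0.430 / 2.176 = 0.1976 g VSS/g bCOD.
ΔS = 1080 − 17.6 = 1062 mg/L, so the substrate removal rate is 3380 × 1062/1000 = 3591 kg bCOD/d.
So the net sludge growth is P_X = 0.1976 × 3591 = 709.7 kg VSS/d.

P_X ≈ 710 kg VSS/d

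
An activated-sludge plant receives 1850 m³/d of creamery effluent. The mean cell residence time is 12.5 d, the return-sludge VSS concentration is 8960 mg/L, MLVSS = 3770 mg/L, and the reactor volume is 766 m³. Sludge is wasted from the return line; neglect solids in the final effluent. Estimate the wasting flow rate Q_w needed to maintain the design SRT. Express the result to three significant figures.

Q_w ≈ 25.8 m³/d

Wasting from the return line (neglecting effluent solids): Q_w = V·X / (θ_c·X_r) = 766.0 × 3770 / (12.5 × 8960) = 25.78 m³/d.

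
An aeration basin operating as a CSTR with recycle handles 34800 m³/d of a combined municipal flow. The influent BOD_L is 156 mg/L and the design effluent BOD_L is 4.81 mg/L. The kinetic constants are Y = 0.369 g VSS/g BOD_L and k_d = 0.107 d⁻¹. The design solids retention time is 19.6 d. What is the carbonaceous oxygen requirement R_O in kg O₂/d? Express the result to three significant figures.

R_O ≈ 4370 kg O₂/d

The observed yield is Y_obs = Y/(1 + k_d·θ_c) = 0.369 / (1 + 0.107 × 19.6) = 0.369 / 3.097 = 0.1191 g VSS per g BOD_L removed.
Substrate removed = Q·(S₀ − S) = 34800 m³/d × (156 − 4.81) g/m³ = 5.26×10^6 g/d = 5261 kg/d.
Biomass synthesised: P_X = Y_obs × 5261 = 626.8 kg VSS/d.
R_O = Q·(S₀ − S) − 1.42·P_X = 5261 − 1.42 × 626.8 = 4371 kg O₂/d.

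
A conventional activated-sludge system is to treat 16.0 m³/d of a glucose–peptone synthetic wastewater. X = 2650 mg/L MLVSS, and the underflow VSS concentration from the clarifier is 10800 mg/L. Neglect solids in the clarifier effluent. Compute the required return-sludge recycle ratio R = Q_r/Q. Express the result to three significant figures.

Solids balance on the clarifier gives (1+R)X = R·X_r, so R = X/(X_r − X) = 2650 / (10800 − 2650) = 0.3252.

R ≈ 0.325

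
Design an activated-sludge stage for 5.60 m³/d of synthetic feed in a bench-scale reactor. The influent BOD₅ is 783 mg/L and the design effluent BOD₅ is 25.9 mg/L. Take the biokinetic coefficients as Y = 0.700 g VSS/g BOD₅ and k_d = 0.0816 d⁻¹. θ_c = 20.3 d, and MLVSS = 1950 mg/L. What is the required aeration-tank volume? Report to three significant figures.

From the SRT design equation V = Y Q (S₀−S) θ_c / [X (1 + k_d θ_c)] = 0.700 × 5.60 × (783 − 25.9) × 20.3 / [1950 × (1 + 0.0816 × 20.3)] = 6.02×10^4 / 5180 = 11.63 m³.

V ≈ 11.6 m³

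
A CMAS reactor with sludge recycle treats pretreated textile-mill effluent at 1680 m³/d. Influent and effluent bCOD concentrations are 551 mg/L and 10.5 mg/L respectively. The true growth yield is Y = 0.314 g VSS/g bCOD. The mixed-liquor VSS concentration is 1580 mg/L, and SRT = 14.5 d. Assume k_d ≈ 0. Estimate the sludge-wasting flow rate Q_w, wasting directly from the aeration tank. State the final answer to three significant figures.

Biomass mass balance (decay neglected): V·X = Y·Q·(S₀ − S)·θ_c, so V = 0.314 × 1680 × (551 − 10.5) × 14.5 / 1580 = 2617 m³.
Wasting from the aeration tank: Q_w = V / θ_c = 2617 / 14.5 = 180.5 m³/d.

Q_w ≈ 180 m³/d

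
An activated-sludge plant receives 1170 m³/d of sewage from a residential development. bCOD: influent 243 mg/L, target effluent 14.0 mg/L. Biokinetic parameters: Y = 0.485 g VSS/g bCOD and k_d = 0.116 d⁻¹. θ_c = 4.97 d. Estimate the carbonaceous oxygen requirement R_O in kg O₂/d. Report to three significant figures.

Correct the yield for decay: Y_obs = Y/(1 + k_d θ_c) = 0.485 / (1 + 0.116 × 4.97) = 0.485 / 1.577 = 0.3076.
Mass of bCOD removed per day: Q(S₀ − S) = 1170 × 229.0 g/m³ = 267.9 kg/d.
P_X = Y_obs·Q·(S₀ − S) = 0.3076 × 267.9 = 82.43 kg VSS/d.
R_O = Q·ΔS − 1.42 P_X = 267.9 − 117.0 = 150.9 kg O₂/d.

R_O ≈ 151 kg O₂/d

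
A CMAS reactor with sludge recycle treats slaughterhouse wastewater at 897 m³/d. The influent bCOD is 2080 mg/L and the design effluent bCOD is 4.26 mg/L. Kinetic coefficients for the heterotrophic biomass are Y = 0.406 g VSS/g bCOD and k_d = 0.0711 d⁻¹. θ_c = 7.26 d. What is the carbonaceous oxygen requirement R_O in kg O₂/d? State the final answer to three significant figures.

Y_obs = Y / (1 + k_d θ_c) = 0.406 / (1 + 0.0711 × 7.26) = 0.406 / 1.516 = 0.2678.
Substrate removed = Q·(S₀ − S) = 897 m³/d × (2080 − 4.26) g/m³ = 1.86×10^6 g/d = 1862 kg/d.
P_X = Y_obs·Q·(S₀ − S) = 0.2678 × 1862 = 498.6 kg VSS/d.
R_O = Q·ΔS − 1.42 P_X = 1862 − 708.0 = 1154 kg O₂/d.

R_O ≈ 1150 kg O₂/d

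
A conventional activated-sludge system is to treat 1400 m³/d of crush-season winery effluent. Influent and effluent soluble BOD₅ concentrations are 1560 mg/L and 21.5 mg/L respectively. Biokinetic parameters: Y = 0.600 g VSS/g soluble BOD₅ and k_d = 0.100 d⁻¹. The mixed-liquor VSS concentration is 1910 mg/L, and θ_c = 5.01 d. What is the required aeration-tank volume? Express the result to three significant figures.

Steady-state biomass mass balance: V·X·(1 + k_d·θ_c) = Y·Q·(S₀ − S)·θ_c, so V = 0.600 × 1400 × (1560 − 21.5) × 5.01 / [1910 × (1 + 0.100 × 5.01)] = 6.47×10^6 / 2867 = 2258 m³.

V ≈ 2260 m³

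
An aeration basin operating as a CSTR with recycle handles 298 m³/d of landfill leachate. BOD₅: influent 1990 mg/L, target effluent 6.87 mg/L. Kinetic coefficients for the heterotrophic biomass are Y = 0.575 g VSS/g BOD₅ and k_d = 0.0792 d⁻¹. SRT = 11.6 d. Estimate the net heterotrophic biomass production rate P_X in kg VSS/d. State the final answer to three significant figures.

P_X ≈ 177 kg VSS/d

Correct the yield for decay: Y_obs = Y/(1 + k_d θ_c) = 0.575 / (1 + 0.0792 × 11.6) = 0.575 / 1.919 = 0.2997.
Q·(S₀ − S) = 298 × (1990 − 6.87) × 10⁻³ = 591.0 kg/d removed.
Net biomass production P_X = Y_obs × Q·(S₀ − S) = 0.2997 × 591.0 = 177.1 kg VSS/d.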